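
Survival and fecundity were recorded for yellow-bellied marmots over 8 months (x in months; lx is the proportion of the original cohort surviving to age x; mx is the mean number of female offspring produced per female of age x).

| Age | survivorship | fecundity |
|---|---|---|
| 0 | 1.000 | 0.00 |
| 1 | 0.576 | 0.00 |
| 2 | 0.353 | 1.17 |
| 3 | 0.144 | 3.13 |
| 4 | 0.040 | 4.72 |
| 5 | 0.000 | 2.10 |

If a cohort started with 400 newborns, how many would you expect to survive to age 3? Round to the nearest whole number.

Expected survivors = N0 · l_3 = 400 × 0.144 = 57.6 → 58

58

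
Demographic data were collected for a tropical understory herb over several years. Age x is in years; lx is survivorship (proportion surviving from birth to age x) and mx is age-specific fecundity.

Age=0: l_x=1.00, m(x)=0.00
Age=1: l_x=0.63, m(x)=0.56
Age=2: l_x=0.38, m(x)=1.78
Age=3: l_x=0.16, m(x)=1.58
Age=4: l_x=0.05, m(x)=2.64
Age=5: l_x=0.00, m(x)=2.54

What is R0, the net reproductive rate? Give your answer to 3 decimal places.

lx·mx by age: 0, 0.3528, 0.6764, 0.2528, 0.132, 0
R0 = Σ lx·mx = 1.414 → 1.414

1.414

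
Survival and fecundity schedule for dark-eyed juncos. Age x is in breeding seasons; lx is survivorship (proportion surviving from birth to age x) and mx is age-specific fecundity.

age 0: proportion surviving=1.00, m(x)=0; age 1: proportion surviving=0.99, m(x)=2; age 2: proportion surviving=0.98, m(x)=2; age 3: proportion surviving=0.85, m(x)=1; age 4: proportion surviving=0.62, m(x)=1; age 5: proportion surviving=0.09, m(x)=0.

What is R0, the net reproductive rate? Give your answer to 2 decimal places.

5.41

lx·mx by age: 0, 1.98, 1.96, 0.85, 0.62, 0
R0 = Σ lx·mx = 5.41 → 5.41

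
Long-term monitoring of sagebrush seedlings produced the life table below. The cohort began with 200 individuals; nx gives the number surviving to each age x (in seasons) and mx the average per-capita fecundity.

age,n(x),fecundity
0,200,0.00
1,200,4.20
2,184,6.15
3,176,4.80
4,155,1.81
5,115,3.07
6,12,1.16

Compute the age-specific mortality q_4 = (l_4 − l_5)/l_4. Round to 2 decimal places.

0.26

lx = nx/n0 = nx/200: 1, 1, 0.92, 0.88, 0.775, 0.575, 0.06
q_4 = (l_4 − l_5) / l_4 = (0.775 − 0.575) / 0.775
     = 0.2 / 0.775 = 0.258065… → 0.26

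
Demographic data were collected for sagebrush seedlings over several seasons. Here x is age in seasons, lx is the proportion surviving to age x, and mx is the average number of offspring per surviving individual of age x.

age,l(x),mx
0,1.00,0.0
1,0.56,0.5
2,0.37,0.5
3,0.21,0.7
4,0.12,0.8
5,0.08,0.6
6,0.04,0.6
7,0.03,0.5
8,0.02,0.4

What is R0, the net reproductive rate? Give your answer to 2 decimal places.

0.80

lx·mx by age: 0, 0.28, 0.185, 0.147, 0.096, 0.048, 0.024, 0.015, 0.008
R0 = Σ lx·mx = 0.803 → 0.80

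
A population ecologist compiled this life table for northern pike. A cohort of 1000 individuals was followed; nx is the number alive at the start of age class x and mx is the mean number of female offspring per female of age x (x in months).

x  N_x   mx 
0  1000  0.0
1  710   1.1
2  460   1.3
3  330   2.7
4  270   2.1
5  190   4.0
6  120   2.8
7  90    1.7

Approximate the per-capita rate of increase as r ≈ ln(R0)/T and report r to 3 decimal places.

0.417

lx = nx/n0 = nx/1000: 1, 0.71, 0.46, 0.33, 0.27, 0.19, 0.12, 0.09
R0 = Σ lx·mx = 0 + 0.781 + 0.598 + 0.891 + 0.567 + 0.76 + 0.336 + 0.153 = 4.086
Σ x·lx·mx = 13.805; T = 13.805/4.086 = 3.37861…
r ≈ ln(R0)/T = ln(4.086)/3.37861… = 0.41661… → 0.417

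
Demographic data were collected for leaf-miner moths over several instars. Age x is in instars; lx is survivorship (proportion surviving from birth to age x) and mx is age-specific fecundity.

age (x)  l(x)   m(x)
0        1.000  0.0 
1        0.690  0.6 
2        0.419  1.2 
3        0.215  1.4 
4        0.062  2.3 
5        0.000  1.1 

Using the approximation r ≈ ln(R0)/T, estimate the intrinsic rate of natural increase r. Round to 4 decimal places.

R0 = Σ lx·mx = 0 + 0.414 + 0.5028 + 0.301 + 0.1426 + 0 = 1.3604
Σ x·lx·mx = 2.893; T = 2.893/1.3604 = 2.12658…
r ≈ ln(R0)/T = ln(1.3604)/2.12658… = 0.144729… → 0.1447

0.1447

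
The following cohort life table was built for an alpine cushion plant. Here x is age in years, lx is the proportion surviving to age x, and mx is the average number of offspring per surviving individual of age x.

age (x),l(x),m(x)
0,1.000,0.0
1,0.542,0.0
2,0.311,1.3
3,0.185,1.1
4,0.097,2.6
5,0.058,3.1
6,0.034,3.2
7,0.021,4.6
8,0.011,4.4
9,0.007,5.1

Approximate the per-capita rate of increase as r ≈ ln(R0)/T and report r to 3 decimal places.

R0 = Σ lx·mx = 0 + 0 + 0.4043 + 0.2035 + 0.2522 + 0.1798 + 0.1088 + 0.0966 + 0.0484 + 0.0357 = 1.3293
Σ x·lx·mx = 5.3644; T = 5.3644/1.3293 = 4.03551…
r ≈ ln(R0)/T = ln(1.3293)/4.03551… = 0.07054… → 0.071

0.071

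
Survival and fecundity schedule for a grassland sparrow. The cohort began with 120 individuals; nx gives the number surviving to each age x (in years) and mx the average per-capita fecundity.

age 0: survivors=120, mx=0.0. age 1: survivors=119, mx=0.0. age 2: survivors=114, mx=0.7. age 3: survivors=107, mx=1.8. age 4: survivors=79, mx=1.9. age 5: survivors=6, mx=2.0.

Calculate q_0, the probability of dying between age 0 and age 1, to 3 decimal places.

0.008

lx = nx/n0 = nx/120: 1, 0.99167…, 0.95, 0.89167…, 0.65833…, 0.05
q_0 = (l_0 − l_1) / l_0 = (1 − 0.991667…) / 1
     = 0.008333… / 1 = 0.008333… → 0.008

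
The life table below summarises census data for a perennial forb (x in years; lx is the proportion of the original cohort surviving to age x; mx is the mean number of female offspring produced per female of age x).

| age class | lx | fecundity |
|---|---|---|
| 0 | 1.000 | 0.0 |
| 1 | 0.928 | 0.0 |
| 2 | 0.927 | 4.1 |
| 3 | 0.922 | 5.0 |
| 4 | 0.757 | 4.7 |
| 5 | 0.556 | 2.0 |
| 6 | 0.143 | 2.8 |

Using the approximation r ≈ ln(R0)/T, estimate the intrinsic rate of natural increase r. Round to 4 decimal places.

0.8038

R0 = Σ lx·mx = 0 + 0 + 3.8007 + 4.61 + 3.5579 + 1.112 + 0.4004 = 13.481
Σ x·lx·mx = 43.6254; T = 43.6254/13.481 = 3.23607…
r ≈ ln(R0)/T = ln(13.481)/3.23607… = 0.803841… → 0.8038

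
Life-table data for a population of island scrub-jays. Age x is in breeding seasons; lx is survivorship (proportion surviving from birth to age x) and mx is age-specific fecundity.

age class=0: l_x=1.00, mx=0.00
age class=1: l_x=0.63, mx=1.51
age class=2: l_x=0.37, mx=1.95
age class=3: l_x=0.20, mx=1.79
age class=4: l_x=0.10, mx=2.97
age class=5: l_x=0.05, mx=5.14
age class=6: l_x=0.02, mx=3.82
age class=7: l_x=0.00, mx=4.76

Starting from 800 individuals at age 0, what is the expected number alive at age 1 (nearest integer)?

504

Expected survivors = N0 · l_1 = 800 × 0.63 = 504 → 504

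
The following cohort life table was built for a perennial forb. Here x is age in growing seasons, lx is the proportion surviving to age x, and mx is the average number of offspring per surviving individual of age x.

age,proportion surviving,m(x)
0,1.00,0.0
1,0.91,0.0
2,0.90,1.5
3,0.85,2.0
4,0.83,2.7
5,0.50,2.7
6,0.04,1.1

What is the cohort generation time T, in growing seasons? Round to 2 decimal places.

3.56

lx·mx: 0, 0, 1.35, 1.7, 2.241, 1.35, 0.044 → R0 = 6.685
x·lx·mx: 0, 0, 2.7, 5.1, 8.964, 6.75, 0.264 → Σ = 23.778
T = 23.778 / 6.685 = 3.556918… → 3.56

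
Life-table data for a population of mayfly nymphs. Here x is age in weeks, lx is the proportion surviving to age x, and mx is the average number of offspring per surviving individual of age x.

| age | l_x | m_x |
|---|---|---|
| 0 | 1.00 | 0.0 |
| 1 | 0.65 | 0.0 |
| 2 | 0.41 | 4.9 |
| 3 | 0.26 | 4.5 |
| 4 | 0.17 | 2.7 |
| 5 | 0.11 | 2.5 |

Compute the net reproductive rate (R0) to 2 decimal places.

lx·mx by age: 0, 0, 2.009, 1.17, 0.459, 0.275
R0 = Σ lx·mx = 3.913 → 3.91

3.91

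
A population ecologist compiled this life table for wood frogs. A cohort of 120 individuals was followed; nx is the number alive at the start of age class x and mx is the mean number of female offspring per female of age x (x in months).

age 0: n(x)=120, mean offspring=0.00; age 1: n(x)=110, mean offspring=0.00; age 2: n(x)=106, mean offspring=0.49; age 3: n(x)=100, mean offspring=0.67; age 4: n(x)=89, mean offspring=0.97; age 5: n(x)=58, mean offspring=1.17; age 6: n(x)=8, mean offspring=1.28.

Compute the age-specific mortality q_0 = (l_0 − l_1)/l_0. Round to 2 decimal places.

0.08

lx = nx/n0 = nx/120: 1, 0.91667…, 0.88333…, 0.83333…, 0.74167…, 0.48333…, 0.06667…
q_0 = (l_0 − l_1) / l_0 = (1 − 0.916667…) / 1
     = 0.083333… / 1 = 0.083333… → 0.08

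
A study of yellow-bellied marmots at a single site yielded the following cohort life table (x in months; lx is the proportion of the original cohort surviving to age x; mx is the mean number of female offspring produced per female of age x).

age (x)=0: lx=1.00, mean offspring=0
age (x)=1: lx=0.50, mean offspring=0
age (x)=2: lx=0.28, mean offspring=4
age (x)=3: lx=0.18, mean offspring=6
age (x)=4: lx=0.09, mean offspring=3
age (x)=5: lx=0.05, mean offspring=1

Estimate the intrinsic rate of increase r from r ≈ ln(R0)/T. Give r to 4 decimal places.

0.3420

R0 = Σ lx·mx = 0 + 0 + 1.12 + 1.08 + 0.27 + 0.05 = 2.52
Σ x·lx·mx = 6.81; T = 6.81/2.52 = 2.70238…
r ≈ ln(R0)/T = ln(2.52)/2.70238… = 0.342017… → 0.3420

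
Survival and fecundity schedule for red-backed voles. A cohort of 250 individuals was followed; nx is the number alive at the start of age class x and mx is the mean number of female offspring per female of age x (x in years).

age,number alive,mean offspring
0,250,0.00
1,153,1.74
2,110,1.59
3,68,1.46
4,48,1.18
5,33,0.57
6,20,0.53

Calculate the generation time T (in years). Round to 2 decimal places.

lx = nx/n0 = nx/250: 1, 0.612, 0.44, 0.272, 0.192, 0.132, 0.08
lx·mx: 0, 1.06488, 0.6996, 0.39712, 0.22656, 0.07524, 0.0424 → R0 = 2.5058
x·lx·mx: 0, 1.06488, 1.3992, 1.19136, 0.90624, 0.3762, 0.2544 → Σ = 5.19228
T = 5.19228 / 2.5058 = 2.072105… → 2.07

2.07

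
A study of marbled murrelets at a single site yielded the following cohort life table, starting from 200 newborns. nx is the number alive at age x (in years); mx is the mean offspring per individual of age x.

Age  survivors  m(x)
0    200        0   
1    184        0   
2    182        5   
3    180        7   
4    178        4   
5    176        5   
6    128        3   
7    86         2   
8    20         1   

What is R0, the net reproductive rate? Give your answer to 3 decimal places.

lx = nx/n0 = nx/200: 1, 0.92, 0.91, 0.9, 0.89, 0.88, 0.64, 0.43, 0.1
lx·mx by age: 0, 0, 4.55, 6.3, 3.56, 4.4, 1.92, 0.86, 0.1
R0 = Σ lx·mx = 21.69 → 21.690

21.690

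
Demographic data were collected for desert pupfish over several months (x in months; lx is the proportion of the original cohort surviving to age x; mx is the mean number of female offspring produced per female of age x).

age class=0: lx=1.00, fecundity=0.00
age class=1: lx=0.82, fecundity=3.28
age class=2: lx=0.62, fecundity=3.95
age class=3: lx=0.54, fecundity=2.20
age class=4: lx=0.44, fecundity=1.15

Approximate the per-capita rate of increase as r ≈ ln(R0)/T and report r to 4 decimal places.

R0 = Σ lx·mx = 0 + 2.6896 + 2.449 + 1.188 + 0.506 = 6.8326
Σ x·lx·mx = 13.1756; T = 13.1756/6.8326 = 1.92834…
r ≈ ln(R0)/T = ln(6.8326)/1.92834… = 0.996558… → 0.9966

0.9966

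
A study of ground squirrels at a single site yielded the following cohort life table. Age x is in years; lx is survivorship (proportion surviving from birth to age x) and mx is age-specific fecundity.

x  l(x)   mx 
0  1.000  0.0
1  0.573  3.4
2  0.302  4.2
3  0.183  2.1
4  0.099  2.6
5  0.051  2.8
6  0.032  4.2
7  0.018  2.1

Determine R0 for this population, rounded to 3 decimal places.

4.173

lx·mx by age: 0, 1.9482, 1.2684, 0.3843, 0.2574, 0.1428, 0.1344, 0.0378
R0 = Σ lx·mx = 4.1733 → 4.173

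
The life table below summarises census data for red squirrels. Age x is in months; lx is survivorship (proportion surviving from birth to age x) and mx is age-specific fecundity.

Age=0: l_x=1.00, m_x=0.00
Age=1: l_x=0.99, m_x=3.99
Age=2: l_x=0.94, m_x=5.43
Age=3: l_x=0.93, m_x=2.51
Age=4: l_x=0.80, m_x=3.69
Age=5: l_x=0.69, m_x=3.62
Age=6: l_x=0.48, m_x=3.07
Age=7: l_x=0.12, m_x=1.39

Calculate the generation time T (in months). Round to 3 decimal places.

lx·mx: 0, 3.9501, 5.1042, 2.3343, 2.952, 2.4978, 1.4736, 0.1668 → R0 = 18.4788
x·lx·mx: 0, 3.9501, 10.2084, 7.0029, 11.808, 12.489, 8.8416, 1.1676 → Σ = 55.4676
T = 55.4676 / 18.4788 = 3.001688… → 3.002

3.002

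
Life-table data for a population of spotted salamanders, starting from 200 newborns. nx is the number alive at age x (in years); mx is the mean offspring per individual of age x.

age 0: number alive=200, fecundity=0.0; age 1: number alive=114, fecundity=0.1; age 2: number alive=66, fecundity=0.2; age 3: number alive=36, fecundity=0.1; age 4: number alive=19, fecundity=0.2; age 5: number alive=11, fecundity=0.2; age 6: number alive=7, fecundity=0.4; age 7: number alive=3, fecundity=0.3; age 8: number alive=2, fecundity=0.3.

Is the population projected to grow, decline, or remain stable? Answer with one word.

lx = nx/n0 = nx/200: 1, 0.57, 0.33, 0.18, 0.095, 0.055, 0.035, 0.015, 0.01
R0 = Σ lx·mx = 0 + 0.057 + 0.066 + 0.018 + 0.019 + 0.011 + 0.014 + 0.0045 + 0.003 = 0.1925
R0 < 1, so the population is declining.

declining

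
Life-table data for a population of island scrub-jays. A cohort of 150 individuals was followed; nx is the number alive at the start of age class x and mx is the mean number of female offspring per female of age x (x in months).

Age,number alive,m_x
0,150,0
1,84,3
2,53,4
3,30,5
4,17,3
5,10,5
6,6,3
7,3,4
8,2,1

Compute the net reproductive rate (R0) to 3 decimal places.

lx = nx/n0 = nx/150: 1, 0.56, 0.35333…, 0.2, 0.11333…, 0.06667…, 0.04, 0.02, 0.01333…
lx·mx by age: 0, 1.68, 1.413333…, 1, 0.34…, 0.333333…, 0.12, 0.08, 0.013333…
R0 = Σ lx·mx = 4.98… → 4.980

4.980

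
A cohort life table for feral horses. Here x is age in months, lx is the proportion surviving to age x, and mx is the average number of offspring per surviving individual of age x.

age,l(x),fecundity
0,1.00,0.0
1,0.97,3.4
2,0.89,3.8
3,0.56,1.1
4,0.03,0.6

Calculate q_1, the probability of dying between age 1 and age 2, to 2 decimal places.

0.08

q_1 = (l_1 − l_2) / l_1 = (0.97 − 0.89) / 0.97
     = 0.08 / 0.97 = 0.082474… → 0.08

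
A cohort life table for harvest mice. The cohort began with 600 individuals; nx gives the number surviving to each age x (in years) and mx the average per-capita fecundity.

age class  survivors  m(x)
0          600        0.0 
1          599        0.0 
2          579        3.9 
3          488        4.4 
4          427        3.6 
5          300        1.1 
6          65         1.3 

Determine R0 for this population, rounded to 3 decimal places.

lx = nx/n0 = nx/600: 1, 0.99833…, 0.965, 0.81333…, 0.71167…, 0.5, 0.10833…
lx·mx by age: 0, 0, 3.7635, 3.578667…, 2.562…, 0.55, 0.140833…
R0 = Σ lx·mx = 10.595… → 10.595

10.595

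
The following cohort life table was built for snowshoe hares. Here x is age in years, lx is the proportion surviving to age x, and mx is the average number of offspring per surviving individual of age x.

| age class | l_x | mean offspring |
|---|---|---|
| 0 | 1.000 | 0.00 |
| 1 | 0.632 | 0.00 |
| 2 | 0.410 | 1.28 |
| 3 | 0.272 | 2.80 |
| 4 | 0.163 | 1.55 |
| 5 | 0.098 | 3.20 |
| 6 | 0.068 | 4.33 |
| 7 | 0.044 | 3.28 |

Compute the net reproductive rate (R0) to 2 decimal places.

2.29

lx·mx by age: 0, 0, 0.5248, 0.7616, 0.25265, 0.3136, 0.29444, 0.14432
R0 = Σ lx·mx = 2.29141 → 2.29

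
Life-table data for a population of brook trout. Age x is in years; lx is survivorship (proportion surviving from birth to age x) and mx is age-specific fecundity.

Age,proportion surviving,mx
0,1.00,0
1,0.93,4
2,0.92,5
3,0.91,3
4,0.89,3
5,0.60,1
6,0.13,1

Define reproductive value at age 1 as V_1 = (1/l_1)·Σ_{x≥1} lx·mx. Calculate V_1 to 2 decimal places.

15.54

lx·mx for x ≥ 1: 3.72, 4.6, 2.73, 2.67, 0.6, 0.13 → sum = 14.45
V_1 = 14.45 / l_1 = 14.45 / 0.93 = 15.537634… → 15.54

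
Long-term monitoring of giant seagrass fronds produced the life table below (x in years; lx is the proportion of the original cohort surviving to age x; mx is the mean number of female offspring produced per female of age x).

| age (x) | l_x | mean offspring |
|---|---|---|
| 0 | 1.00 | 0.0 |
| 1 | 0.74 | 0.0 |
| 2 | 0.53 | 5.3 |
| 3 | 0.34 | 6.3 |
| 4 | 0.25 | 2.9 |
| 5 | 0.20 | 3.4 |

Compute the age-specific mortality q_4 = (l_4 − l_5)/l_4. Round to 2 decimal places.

q_4 = (l_4 − l_5) / l_4 = (0.25 − 0.2) / 0.25
     = 0.05 / 0.25 = 0.2 → 0.20

0.20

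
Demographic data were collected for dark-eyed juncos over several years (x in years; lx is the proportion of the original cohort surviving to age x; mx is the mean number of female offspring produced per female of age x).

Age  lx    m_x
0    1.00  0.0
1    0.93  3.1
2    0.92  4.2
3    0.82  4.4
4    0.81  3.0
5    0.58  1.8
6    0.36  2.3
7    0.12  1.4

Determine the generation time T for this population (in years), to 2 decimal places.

lx·mx: 0, 2.883, 3.864, 3.608, 2.43, 1.044, 0.828, 0.168 → R0 = 14.825
x·lx·mx: 0, 2.883, 7.728, 10.824, 9.72, 5.22, 4.968, 1.176 → Σ = 42.519
T = 42.519 / 14.825 = 2.868061… → 2.87

2.87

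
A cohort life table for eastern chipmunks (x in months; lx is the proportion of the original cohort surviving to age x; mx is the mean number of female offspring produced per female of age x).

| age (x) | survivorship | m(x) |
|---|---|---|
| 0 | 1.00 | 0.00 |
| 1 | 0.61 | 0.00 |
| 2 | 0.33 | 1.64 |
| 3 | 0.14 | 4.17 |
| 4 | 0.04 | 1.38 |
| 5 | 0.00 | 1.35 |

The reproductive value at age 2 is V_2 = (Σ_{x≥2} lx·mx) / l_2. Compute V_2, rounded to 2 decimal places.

3.58

lx·mx for x ≥ 2: 0.5412, 0.5838, 0.0552, 0 → sum = 1.1802
V_2 = 1.1802 / l_2 = 1.1802 / 0.33 = 3.576364… → 3.58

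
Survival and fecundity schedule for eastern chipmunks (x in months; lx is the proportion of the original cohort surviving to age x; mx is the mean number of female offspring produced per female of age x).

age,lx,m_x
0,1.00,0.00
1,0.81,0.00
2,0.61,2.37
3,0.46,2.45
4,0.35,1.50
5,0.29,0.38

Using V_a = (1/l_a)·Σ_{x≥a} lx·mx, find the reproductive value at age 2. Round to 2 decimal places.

lx·mx for x ≥ 2: 1.4457, 1.127, 0.525, 0.1102 → sum = 3.2079
V_2 = 3.2079 / l_2 = 3.2079 / 0.61 = 5.258852… → 5.26

5.26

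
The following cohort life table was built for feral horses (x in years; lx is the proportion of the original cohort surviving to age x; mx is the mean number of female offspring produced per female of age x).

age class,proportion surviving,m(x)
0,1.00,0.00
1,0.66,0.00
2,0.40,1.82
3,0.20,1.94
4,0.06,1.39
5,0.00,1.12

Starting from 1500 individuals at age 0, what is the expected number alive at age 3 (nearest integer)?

300

Expected survivors = N0 · l_3 = 1500 × 0.20 = 300 → 300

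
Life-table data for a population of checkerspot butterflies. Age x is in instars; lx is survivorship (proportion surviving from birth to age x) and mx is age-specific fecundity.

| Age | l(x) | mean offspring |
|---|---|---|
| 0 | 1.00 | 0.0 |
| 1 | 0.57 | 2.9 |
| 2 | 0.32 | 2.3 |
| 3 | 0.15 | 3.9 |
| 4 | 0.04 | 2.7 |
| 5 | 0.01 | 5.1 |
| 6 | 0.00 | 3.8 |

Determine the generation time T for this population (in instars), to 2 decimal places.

lx·mx: 0, 1.653, 0.736, 0.585, 0.108, 0.051, 0 → R0 = 3.133
x·lx·mx: 0, 1.653, 1.472, 1.755, 0.432, 0.255, 0 → Σ = 5.567
T = 5.567 / 3.133 = 1.776891… → 1.78

1.78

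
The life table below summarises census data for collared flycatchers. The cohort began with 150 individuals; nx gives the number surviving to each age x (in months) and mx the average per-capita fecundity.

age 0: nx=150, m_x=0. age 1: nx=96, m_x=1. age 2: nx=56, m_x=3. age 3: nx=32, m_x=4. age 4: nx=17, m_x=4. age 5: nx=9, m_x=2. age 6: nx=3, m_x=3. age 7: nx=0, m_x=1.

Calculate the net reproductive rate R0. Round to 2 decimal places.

lx = nx/n0 = nx/150: 1, 0.64, 0.37333…, 0.21333…, 0.11333…, 0.06, 0.02, 0
lx·mx by age: 0, 0.64, 1.12…, 0.853333…, 0.453333…, 0.12, 0.06, 0
R0 = Σ lx·mx = 3.246667… → 3.25

3.25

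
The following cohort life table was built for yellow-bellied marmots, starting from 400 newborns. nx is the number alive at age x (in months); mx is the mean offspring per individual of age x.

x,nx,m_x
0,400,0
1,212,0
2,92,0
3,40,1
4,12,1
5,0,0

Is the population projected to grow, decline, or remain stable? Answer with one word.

lx = nx/n0 = nx/400: 1, 0.53, 0.23, 0.1, 0.03, 0
R0 = Σ lx·mx = 0 + 0 + 0 + 0.1 + 0.03 + 0 = 0.13
R0 < 1, so the population is declining.

declining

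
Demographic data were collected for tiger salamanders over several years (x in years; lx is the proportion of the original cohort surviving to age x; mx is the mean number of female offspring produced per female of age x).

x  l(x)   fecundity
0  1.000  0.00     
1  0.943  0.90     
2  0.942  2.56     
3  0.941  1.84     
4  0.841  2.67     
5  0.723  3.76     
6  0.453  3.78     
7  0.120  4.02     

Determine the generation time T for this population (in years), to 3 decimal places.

lx·mx: 0, 0.8487, 2.41152, 1.73144, 2.24547, 2.71848, 1.71234, 0.4824 → R0 = 12.15035
x·lx·mx: 0, 0.8487, 4.82304, 5.19432, 8.98188, 13.5924, 10.27404, 3.3768 → Σ = 47.09118
T = 47.09118 / 12.15035 = 3.875706… → 3.876

3.876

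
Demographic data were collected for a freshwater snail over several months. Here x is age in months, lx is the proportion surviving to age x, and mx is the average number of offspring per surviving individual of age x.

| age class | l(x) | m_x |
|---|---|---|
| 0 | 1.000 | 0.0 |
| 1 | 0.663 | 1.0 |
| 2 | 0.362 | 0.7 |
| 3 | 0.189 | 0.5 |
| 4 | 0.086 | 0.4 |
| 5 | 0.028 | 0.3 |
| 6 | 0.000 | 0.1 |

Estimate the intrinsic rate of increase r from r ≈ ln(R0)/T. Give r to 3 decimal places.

0.034

R0 = Σ lx·mx = 0 + 0.663 + 0.2534 + 0.0945 + 0.0344 + 0.0084 + 0 = 1.0537
Σ x·lx·mx = 1.6329; T = 1.6329/1.0537 = 1.54968…
r ≈ ln(R0)/T = ln(1.0537)/1.54968… = 0.03375… → 0.034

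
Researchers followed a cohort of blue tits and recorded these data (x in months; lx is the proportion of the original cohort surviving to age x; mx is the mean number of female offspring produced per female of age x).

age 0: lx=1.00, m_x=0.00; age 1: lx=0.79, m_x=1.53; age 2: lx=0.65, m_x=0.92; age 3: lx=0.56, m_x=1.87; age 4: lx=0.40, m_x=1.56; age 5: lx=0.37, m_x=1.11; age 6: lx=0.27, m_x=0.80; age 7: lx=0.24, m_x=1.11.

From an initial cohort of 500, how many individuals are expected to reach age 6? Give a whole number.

Expected survivors = N0 · l_6 = 500 × 0.27 = 135 → 135

135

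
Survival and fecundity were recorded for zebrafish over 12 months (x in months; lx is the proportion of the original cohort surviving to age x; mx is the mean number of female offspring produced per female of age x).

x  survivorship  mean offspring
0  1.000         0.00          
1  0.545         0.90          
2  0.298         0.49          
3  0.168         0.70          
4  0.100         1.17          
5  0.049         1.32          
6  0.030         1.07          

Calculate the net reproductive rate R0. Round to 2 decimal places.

lx·mx by age: 0, 0.4905, 0.14602, 0.1176, 0.117, 0.06468, 0.0321
R0 = Σ lx·mx = 0.9679 → 0.97

0.97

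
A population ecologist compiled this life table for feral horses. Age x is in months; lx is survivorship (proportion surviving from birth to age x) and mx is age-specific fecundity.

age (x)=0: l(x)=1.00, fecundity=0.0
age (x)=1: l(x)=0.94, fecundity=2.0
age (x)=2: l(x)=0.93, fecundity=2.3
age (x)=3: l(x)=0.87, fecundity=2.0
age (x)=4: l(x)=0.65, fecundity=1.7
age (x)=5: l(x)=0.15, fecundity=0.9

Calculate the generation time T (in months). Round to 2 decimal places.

lx·mx: 0, 1.88, 2.139, 1.74, 1.105, 0.135 → R0 = 6.999
x·lx·mx: 0, 1.88, 4.278, 5.22, 4.42, 0.675 → Σ = 16.473
T = 16.473 / 6.999 = 2.353622… → 2.35

2.35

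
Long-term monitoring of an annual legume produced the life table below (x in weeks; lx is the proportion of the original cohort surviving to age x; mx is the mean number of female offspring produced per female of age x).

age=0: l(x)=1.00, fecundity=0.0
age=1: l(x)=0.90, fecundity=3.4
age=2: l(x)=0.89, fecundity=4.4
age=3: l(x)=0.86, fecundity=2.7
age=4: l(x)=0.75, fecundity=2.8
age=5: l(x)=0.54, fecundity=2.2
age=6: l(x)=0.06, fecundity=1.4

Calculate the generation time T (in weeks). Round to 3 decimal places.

2.581

lx·mx: 0, 3.06, 3.916, 2.322, 2.1, 1.188, 0.084 → R0 = 12.67
x·lx·mx: 0, 3.06, 7.832, 6.966, 8.4, 5.94, 0.504 → Σ = 32.702
T = 32.702 / 12.67 = 2.581058… → 2.581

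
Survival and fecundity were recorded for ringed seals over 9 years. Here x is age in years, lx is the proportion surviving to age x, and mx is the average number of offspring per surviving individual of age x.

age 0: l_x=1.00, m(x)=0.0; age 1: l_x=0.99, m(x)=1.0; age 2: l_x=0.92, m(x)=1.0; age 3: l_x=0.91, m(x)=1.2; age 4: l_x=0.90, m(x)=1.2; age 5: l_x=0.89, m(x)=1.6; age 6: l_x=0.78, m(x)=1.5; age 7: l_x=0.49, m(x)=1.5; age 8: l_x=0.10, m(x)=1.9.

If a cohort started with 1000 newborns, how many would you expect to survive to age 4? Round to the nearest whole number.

Expected survivors = N0 · l_4 = 1000 × 0.90 = 900 → 900

900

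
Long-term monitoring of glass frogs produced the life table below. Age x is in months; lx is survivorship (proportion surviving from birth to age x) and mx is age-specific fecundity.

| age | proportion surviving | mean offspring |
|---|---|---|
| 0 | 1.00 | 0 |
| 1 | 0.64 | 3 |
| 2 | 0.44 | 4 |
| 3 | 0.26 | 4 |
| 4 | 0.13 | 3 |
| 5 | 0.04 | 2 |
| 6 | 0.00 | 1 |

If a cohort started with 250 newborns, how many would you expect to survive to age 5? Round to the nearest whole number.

10

Expected survivors = N0 · l_5 = 250 × 0.04 = 10 → 10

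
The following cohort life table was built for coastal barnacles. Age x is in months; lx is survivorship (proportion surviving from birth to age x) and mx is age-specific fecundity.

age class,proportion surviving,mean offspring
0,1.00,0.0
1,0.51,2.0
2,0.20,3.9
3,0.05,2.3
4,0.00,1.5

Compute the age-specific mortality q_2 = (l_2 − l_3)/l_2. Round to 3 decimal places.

q_2 = (l_2 − l_3) / l_2 = (0.2 − 0.05) / 0.2
     = 0.15 / 0.2 = 0.75 → 0.750

0.750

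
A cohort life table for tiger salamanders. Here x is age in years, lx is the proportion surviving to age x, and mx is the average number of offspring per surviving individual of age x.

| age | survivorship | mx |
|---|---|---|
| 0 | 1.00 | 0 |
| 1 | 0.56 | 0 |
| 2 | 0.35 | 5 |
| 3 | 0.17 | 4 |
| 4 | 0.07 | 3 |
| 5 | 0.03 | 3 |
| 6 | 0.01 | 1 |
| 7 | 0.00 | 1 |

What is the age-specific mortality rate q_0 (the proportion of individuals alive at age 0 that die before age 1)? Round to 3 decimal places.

0.440

q_0 = (l_0 − l_1) / l_0 = (1 − 0.56) / 1
     = 0.44 / 1 = 0.44 → 0.440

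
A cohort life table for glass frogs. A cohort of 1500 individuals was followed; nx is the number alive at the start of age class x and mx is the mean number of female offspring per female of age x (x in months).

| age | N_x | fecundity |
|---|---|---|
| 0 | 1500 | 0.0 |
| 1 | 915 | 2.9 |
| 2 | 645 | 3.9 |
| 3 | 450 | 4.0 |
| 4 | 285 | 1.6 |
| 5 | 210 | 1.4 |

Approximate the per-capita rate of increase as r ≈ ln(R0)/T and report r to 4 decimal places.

lx = nx/n0 = nx/1500: 1, 0.61, 0.43, 0.3, 0.19, 0.14
R0 = Σ lx·mx = 0 + 1.769 + 1.677 + 1.2 + 0.304 + 0.196 = 5.146
Σ x·lx·mx = 10.919; T = 10.919/5.146 = 2.12184…
r ≈ ln(R0)/T = ln(5.146)/2.12184… = 0.772074… → 0.7721

0.7721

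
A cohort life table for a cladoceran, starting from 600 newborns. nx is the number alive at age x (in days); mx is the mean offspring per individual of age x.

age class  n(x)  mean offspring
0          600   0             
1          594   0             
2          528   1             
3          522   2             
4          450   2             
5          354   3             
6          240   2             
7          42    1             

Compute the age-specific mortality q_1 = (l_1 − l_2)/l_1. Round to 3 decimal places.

0.111

lx = nx/n0 = nx/600: 1, 0.99, 0.88, 0.87, 0.75, 0.59, 0.4, 0.07
q_1 = (l_1 − l_2) / l_1 = (0.99 − 0.88) / 0.99
     = 0.11 / 0.99 = 0.111111… → 0.111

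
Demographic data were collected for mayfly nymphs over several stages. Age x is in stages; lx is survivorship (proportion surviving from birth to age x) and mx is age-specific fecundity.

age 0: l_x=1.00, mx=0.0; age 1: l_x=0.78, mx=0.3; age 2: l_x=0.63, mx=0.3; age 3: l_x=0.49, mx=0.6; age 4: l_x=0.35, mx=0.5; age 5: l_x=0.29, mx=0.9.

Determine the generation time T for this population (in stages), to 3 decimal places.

lx·mx: 0, 0.234, 0.189, 0.294, 0.175, 0.261 → R0 = 1.153
x·lx·mx: 0, 0.234, 0.378, 0.882, 0.7, 1.305 → Σ = 3.499
T = 3.499 / 1.153 = 3.034692… → 3.035

3.035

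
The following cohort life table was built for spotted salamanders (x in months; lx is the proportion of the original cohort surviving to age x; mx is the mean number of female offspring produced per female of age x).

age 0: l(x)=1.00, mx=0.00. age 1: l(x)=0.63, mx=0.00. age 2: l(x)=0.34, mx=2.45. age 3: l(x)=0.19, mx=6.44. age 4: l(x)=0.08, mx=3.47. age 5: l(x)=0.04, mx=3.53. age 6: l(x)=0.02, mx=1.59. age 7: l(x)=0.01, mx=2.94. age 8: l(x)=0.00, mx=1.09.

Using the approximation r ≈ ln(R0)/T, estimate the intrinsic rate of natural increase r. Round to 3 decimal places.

R0 = Σ lx·mx = 0 + 0 + 0.833 + 1.2236 + 0.2776 + 0.1412 + 0.0318 + 0.0294 + 0 = 2.5366
Σ x·lx·mx = 7.5498; T = 7.5498/2.5366 = 2.97635…
r ≈ ln(R0)/T = ln(2.5366)/2.97635… = 0.31274… → 0.313

0.313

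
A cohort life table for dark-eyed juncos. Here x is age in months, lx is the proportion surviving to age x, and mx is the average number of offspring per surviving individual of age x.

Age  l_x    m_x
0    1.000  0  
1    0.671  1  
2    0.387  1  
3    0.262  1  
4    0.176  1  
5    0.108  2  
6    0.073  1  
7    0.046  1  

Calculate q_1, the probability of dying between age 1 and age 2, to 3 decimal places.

0.423

q_1 = (l_1 − l_2) / l_1 = (0.671 − 0.387) / 0.671
     = 0.284 / 0.671 = 0.423249… → 0.423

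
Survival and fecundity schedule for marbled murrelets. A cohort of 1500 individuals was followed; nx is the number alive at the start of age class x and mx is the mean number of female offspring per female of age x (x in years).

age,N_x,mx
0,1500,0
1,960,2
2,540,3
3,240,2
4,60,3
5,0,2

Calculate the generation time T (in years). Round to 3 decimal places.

1.743

lx = nx/n0 = nx/1500: 1, 0.64, 0.36, 0.16, 0.04, 0
lx·mx: 0, 1.28, 1.08, 0.32, 0.12, 0 → R0 = 2.8
x·lx·mx: 0, 1.28, 2.16, 0.96, 0.48, 0 → Σ = 4.88
T = 4.88 / 2.8 = 1.742857… → 1.743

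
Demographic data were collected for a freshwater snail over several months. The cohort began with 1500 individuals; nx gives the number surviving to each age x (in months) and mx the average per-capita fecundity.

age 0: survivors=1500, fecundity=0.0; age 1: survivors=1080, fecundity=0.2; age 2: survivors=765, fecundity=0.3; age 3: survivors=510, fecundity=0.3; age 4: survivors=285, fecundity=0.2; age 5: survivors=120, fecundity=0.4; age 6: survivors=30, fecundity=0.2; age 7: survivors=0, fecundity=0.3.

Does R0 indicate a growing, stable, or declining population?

declining

lx = nx/n0 = nx/1500: 1, 0.72, 0.51, 0.34, 0.19, 0.08, 0.02, 0
R0 = Σ lx·mx = 0 + 0.144 + 0.153 + 0.102 + 0.038 + 0.032 + 0.004 + 0 = 0.473
R0 < 1, so the population is declining.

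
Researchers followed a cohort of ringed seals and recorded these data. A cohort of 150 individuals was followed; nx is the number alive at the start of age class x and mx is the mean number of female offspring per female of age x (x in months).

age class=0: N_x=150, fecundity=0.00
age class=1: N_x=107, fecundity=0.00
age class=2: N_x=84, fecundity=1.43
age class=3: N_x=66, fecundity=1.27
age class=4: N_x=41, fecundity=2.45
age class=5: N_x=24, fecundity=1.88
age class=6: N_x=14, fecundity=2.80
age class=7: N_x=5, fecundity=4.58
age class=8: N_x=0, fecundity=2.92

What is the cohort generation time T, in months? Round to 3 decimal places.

3.680

lx = nx/n0 = nx/150: 1, 0.71333…, 0.56, 0.44, 0.27333…, 0.16, 0.09333…, 0.03333…, 0
lx·mx: 0, 0, 0.8008, 0.5588, 0.669667…, 0.3008, 0.261333…, 0.152667…, 0 → R0 = 2.744067…
x·lx·mx: 0, 0, 1.6016, 1.6764, 2.678667…, 1.504, 1.568…, 1.068667…, 0 → Σ = 10.097333…
T = 10.097333… / 2.744067… = 3.679697… → 3.680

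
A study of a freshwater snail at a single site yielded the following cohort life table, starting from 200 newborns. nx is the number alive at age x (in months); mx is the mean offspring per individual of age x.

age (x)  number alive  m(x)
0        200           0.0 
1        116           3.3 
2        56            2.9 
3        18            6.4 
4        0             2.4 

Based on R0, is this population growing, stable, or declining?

growing

lx = nx/n0 = nx/200: 1, 0.58, 0.28, 0.09, 0
R0 = Σ lx·mx = 0 + 1.914 + 0.812 + 0.576 + 0 = 3.302
R0 > 1, so the population is growing.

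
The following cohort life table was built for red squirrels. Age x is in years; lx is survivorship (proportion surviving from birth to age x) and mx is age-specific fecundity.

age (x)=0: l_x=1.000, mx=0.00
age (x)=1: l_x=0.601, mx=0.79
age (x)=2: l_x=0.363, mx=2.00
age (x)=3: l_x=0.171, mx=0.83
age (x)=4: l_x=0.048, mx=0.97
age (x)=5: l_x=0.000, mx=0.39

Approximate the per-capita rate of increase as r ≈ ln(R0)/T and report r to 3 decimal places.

R0 = Σ lx·mx = 0 + 0.47479 + 0.726 + 0.14193 + 0.04656 + 0 = 1.38928
Σ x·lx·mx = 2.53882; T = 2.53882/1.38928 = 1.82744…
r ≈ ln(R0)/T = ln(1.38928)/1.82744… = 0.17992… → 0.180

0.180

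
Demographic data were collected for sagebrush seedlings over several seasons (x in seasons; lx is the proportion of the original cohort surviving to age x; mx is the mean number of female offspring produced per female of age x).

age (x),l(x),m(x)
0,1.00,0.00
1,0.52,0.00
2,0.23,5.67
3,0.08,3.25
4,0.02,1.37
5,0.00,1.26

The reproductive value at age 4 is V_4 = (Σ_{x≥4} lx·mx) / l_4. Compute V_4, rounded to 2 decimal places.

1.37

lx·mx for x ≥ 4: 0.0274, 0 → sum = 0.0274
V_4 = 0.0274 / l_4 = 0.0274 / 0.02 = 1.37 → 1.37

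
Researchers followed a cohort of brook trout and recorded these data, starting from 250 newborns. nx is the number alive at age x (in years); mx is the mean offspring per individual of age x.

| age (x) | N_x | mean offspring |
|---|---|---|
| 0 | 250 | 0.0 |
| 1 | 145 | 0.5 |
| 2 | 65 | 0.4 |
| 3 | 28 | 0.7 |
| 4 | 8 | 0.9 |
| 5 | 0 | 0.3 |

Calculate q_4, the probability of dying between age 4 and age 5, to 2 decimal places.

lx = nx/n0 = nx/250: 1, 0.58, 0.26, 0.112, 0.032, 0
q_4 = (l_4 − l_5) / l_4 = (0.032 − 0) / 0.032
     = 0.032 / 0.032 = 1 → 1.00

1.00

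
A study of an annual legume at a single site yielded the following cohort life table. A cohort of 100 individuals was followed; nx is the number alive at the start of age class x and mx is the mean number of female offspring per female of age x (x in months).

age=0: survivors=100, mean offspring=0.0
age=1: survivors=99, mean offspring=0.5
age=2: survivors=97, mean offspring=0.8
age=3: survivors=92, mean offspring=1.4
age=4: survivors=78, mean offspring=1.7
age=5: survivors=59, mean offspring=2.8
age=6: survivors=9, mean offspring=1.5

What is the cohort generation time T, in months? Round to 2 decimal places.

lx = nx/n0 = nx/100: 1, 0.99, 0.97, 0.92, 0.78, 0.59, 0.09
lx·mx: 0, 0.495, 0.776, 1.288, 1.326, 1.652, 0.135 → R0 = 5.672
x·lx·mx: 0, 0.495, 1.552, 3.864, 5.304, 8.26, 0.81 → Σ = 20.285
T = 20.285 / 5.672 = 3.57634… → 3.58

3.58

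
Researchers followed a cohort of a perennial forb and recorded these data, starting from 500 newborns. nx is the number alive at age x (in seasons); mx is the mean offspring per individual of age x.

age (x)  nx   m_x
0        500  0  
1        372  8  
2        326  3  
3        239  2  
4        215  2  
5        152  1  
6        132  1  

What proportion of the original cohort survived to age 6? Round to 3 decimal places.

0.264

l_6 = n_6/n_0 = 132/500 = 0.264 → 0.264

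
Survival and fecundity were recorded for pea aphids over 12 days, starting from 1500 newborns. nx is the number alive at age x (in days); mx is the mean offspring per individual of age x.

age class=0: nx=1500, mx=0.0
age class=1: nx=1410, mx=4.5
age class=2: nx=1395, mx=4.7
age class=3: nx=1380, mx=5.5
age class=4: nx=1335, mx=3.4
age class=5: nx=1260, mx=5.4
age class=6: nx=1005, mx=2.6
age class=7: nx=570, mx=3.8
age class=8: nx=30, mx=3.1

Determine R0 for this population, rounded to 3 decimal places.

24.471

lx = nx/n0 = nx/1500: 1, 0.94, 0.93, 0.92, 0.89, 0.84, 0.67, 0.38, 0.02
lx·mx by age: 0, 4.23, 4.371, 5.06, 3.026, 4.536, 1.742, 1.444, 0.062
R0 = Σ lx·mx = 24.471 → 24.471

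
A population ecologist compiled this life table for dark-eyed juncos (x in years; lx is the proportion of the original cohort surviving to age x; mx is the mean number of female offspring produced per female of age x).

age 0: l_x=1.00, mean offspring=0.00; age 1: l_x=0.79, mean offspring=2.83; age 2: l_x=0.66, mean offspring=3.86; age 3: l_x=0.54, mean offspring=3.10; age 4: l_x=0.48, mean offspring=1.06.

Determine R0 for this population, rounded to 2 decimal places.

lx·mx by age: 0, 2.2357, 2.5476, 1.674, 0.5088
R0 = Σ lx·mx = 6.9661 → 6.97

6.97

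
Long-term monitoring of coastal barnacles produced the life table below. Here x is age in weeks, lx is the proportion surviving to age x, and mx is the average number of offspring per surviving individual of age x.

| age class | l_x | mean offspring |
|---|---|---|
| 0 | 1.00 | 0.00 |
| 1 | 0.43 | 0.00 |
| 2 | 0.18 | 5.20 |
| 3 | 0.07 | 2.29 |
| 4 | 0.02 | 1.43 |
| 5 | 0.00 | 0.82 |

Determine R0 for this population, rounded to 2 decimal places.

1.12

lx·mx by age: 0, 0, 0.936, 0.1603, 0.0286, 0
R0 = Σ lx·mx = 1.1249 → 1.12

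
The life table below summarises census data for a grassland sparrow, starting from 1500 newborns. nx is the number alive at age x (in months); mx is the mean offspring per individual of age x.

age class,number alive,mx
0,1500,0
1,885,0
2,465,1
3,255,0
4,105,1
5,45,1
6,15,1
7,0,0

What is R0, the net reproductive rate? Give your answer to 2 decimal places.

0.42

lx = nx/n0 = nx/1500: 1, 0.59, 0.31, 0.17, 0.07, 0.03, 0.01, 0
lx·mx by age: 0, 0, 0.31, 0, 0.07, 0.03, 0.01, 0
R0 = Σ lx·mx = 0.42 → 0.42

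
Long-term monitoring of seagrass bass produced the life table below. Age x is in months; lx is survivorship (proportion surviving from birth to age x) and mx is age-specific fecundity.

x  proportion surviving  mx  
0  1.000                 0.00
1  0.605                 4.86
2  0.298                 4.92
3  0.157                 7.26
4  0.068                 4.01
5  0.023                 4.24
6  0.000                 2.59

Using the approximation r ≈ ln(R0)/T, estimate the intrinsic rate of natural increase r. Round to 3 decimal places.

R0 = Σ lx·mx = 0 + 2.9403 + 1.46616 + 1.13982 + 0.27268 + 0.09752 + 0 = 5.91648
Σ x·lx·mx = 10.8704; T = 10.8704/5.91648 = 1.83731…
r ≈ ln(R0)/T = ln(5.91648)/1.83731… = 0.96758… → 0.968

0.968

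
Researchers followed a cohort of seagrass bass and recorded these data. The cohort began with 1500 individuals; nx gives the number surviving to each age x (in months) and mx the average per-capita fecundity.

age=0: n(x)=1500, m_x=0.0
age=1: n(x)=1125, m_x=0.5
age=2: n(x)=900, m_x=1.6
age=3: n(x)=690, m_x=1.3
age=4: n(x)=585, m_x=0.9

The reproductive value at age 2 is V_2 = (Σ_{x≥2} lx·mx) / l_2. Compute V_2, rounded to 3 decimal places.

lx = nx/n0 = nx/1500: 1, 0.75, 0.6, 0.46, 0.39
lx·mx for x ≥ 2: 0.96, 0.598, 0.351 → sum = 1.909
V_2 = 1.909 / l_2 = 1.909 / 0.6 = 3.181667… → 3.182

3.182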